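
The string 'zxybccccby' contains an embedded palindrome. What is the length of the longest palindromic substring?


Scanning 'zxybccccby' for palindromic substrings.
Substring at positions 2-9: 'ybccccby'.
Check: reverse('ybccccby') = 'ybccccby' -> palindrome confirmed.
Neighbouring characters ('x' / '-') break symmetry, so it cannot extend further.
No longer palindromic substring exists; longest length = 8

8


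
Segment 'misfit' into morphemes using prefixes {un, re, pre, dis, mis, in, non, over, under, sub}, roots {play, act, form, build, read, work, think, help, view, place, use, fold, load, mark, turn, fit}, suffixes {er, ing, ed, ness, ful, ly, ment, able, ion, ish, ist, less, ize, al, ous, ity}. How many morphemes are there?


Segmenting 'misfit' against the inventory:
  'mis' -> prefix (morpheme 1)
  'fit' -> root (morpheme 2)
Total morphemes: 2

2


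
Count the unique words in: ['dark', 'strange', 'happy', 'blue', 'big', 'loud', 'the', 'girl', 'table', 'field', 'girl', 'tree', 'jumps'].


Listing all tokens and tracking unique types:
  Token 1: 'dark' -> NEW (unique so far: 1)
  Token 2: 'strange' -> NEW (unique so far: 2)
  Token 3: 'happy' -> NEW (unique so far: 3)
  Token 4: 'blue' -> NEW (unique so far: 4)
  Token 5: 'big' -> NEW (unique so far: 5)
  Token 6: 'loud' -> NEW (unique so far: 6)
  Token 7: 'the' -> NEW (unique so far: 7)
  Token 8: 'girl' -> NEW (unique so far: 8)
  Token 9: 'table' -> NEW (unique so far: 9)
  Token 10: 'field' -> NEW (unique so far: 10)
  Token 11: 'girl' -> duplicate (unique so far: 10)
  Token 12: 'tree' -> NEW (unique so far: 11)
  Token 13: 'jumps' -> NEW (unique so far: 12)
Unique types: ('big', 'blue', 'dark', 'field', 'girl', 'happy', 'jumps', 'loud', 'strange', 'table', 'the', 'tree')
Vocabulary size: 12

12


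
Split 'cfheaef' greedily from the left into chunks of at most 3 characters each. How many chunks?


'cfheaef' has 7 characters.
Chunking with max size 3:
  Chunk 1: 'cfh' (positions 0-2)
  Chunk 2: 'eae' (positions 3-5)
  Chunk 3: 'f' (positions 6-6)
Total chunks: ceil(7 / 3) = 3

3


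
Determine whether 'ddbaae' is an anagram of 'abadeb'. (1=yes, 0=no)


Sort characters of 'ddbaae': 'aabdde'
Sort characters of 'abadeb': 'aabbde'
Sorted forms differ -> they are NOT anagrams
Result: 0

0


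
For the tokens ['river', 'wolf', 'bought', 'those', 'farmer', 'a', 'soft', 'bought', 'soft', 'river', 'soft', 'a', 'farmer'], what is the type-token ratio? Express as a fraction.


Tokens: 13
Unique types: ('a', 'bought', 'farmer', 'river', 'soft', 'those', 'wolf') = 7
TTR = 7/13
Already in lowest terms.

7/13


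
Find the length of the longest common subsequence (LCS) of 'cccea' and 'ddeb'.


DP table for LCS of 'cccea' and 'ddeb':
       d  d  e  b
    0  0  0  0  0
  c 0  0  0  0  0
  c 0  0  0  0  0
  c 0  0  0  0  0
  e 0  0  0  1  1
  a 0  0  0  1  1
LCS: 'e'
LCS length = 1

1


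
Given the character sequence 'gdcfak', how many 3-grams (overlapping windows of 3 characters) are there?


String 'gdcfak' has length L = 6.
Number of overlapping n-grams = L - n + 1
Substituting: 6 - 3 + 1 = 4

4


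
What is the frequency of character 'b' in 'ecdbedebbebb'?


Scanning 'ecdbedebbebb' for 'b':
  Position 3: 'b' -> MATCH (count: 1)
  Position 7: 'b' -> MATCH (count: 2)
  Position 8: 'b' -> MATCH (count: 3)
  Position 10: 'b' -> MATCH (count: 4)
  Position 11: 'b' -> MATCH (count: 5)
Total occurrences of 'b': 5

5


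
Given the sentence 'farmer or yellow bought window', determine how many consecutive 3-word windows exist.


Word trigrams from [5] words:
  Trigram 1: (farmer or yellow)
  Trigram 2: (or yellow bought)
  Trigram 3: (yellow bought window)
Total word trigrams: 5 - 2 = 3

3


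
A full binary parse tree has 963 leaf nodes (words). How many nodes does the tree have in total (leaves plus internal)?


Leaf nodes (terminals): 963
Internal nodes = n - 1 = 963 - 1 = 962
Total = leaves + internal = 963 + 962 = 1925

1925


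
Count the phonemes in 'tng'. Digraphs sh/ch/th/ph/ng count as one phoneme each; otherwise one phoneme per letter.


Parsing 'tng' greedily, digraphs first:
  't' -> consonant phoneme (phonemes so far: 1)
  'ng' -> digraph (1 consonant phoneme) (phonemes so far: 2)
Total phonemes: 2

2


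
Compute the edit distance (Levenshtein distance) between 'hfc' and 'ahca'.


Building DP table for s1='hfc' (len 3) and s2='ahca' (len 4):
       a  h  c  a
    0  1  2  3  4
  h 1  1  1  2  3
  f 2  2  2  2  3
  c 3  3  3  2  3
Edit distance = dp[3][4] = 3

3


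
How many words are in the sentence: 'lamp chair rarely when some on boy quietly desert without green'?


Counting words by splitting on spaces:
  Word 1: 'lamp'
  Word 2: 'chair'
  Word 3: 'rarely'
  Word 4: 'when'
  Word 5: 'some'
  Word 6: 'on'
  Word 7: 'boy'
  Word 8: 'quietly'
  Word 9: 'desert'
  Word 10: 'without'
  Word 11: 'green'
Total words: 11

11


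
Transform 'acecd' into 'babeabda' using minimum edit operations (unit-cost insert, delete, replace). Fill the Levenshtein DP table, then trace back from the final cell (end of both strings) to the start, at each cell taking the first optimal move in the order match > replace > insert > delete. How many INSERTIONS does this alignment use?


Edit distance = 5. Backtracking from cell (5, 8) with preference match > replace > insert > delete,
then listing the resulting alignment 'acecd' -> 'babeabda' left to right:
  Step 1: insert 'b' [insertion #1]
  Step 2: keep 'a'
  Step 3: replace c->b
  Step 4: keep 'e'
  Step 5: insert 'a' [insertion #2]
  Step 6: replace c->b
  Step 7: keep 'd'
  Step 8: insert 'a' [insertion #3]
Total insertions: 3

3


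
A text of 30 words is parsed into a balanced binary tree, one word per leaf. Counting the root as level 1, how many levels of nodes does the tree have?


In a balanced binary tree with n leaves the deepest leaf is ceil(log2(n)) edges below the root,
so counting node levels inclusive of root and leaves gives ceil(log2(n)) + 1 levels.
log2(30) = 4.9069
ceil(4.9069) = 5
levels = 5 + 1 = 6

6


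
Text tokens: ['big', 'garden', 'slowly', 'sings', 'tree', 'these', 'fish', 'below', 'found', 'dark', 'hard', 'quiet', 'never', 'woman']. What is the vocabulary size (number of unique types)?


Listing all tokens and tracking unique types:
  Token 1: 'big' -> NEW (unique so far: 1)
  Token 2: 'garden' -> NEW (unique so far: 2)
  Token 3: 'slowly' -> NEW (unique so far: 3)
  Token 4: 'sings' -> NEW (unique so far: 4)
  Token 5: 'tree' -> NEW (unique so far: 5)
  Token 6: 'these' -> NEW (unique so far: 6)
  Token 7: 'fish' -> NEW (unique so far: 7)
  Token 8: 'below' -> NEW (unique so far: 8)
  Token 9: 'found' -> NEW (unique so far: 9)
  Token 10: 'dark' -> NEW (unique so far: 10)
  Token 11: 'hard' -> NEW (unique so far: 11)
  Token 12: 'quiet' -> NEW (unique so far: 12)
  Token 13: 'never' -> NEW (unique so far: 13)
  Token 14: 'woman' -> NEW (unique so far: 14)
Unique types: ('below', 'big', 'dark', 'fish', 'found', 'garden', 'hard', 'never', 'quiet', 'sings', 'slowly', 'these', 'tree', 'woman')
Vocabulary size: 14

14


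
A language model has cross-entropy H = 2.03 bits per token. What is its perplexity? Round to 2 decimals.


Perplexity formula: PP = 2^H
H = 2.03
PP = 2^2.03
Decompose: 2^2.03 = 2^2 * 2^0.03
2^2 = 4, 2^0.03 ~ 1.0210121
PP ~ 4 * 1.0210121 = 4.0840484
Rounded to 2 decimals: 4.08

4.08


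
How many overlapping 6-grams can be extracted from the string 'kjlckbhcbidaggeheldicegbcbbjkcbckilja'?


String 'kjlckbhcbidaggeheldicegbcbbjkcbckilja' has length L = 37.
Number of overlapping n-grams = L - n + 1
Substituting: 37 - 6 + 1 = 32

32


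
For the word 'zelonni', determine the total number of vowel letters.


Scanning each character of 'zelonni':
  Position 1: 'z' -> consonant (running count: 0)
  Position 2: 'e' -> vowel (running count: 1)
  Position 3: 'l' -> consonant (running count: 1)
  Position 4: 'o' -> vowel (running count: 2)
  Position 5: 'n' -> consonant (running count: 2)
  Position 6: 'n' -> consonant (running count: 2)
  Position 7: 'i' -> vowel (running count: 3)
Total vowels: 3

3


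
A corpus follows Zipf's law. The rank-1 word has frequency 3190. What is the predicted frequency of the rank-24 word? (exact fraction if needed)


Zipf's law: freq(rank) = f1 / rank
f1 = 3190, rank = 24
freq = 3190 / 24
GCD(3190, 24) = 2
Simplified: 1595/12

1595/12


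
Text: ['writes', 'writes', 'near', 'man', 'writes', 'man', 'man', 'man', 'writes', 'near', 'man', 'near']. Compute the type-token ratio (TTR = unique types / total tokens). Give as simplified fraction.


Tokens: 12
Unique types: ('man', 'near', 'writes') = 3
TTR = 3/12
Simplify: divide both by 3 -> 1/4
TTR = 1/4

1/4


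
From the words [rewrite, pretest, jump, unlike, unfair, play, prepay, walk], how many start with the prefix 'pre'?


Checking each word for prefix 'pre':
  'rewrite' -> no (count: 0)
  'pretest' -> YES, starts with 'pre' (count: 1)
  'jump' -> no (count: 1)
  'unlike' -> no (count: 1)
  'unfair' -> no (count: 1)
  'play' -> no (count: 1)
  'prepay' -> YES, starts with 'pre' (count: 2)
  'walk' -> no (count: 2)
Total with prefix 'pre': 2

2


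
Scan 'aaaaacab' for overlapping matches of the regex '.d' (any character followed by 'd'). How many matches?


Pattern: .d means any character followed by 'd'.
Scanning 'aaaaacab' position-by-position:
  Pos 0: window 'aa' -> no
  Pos 1: window 'aa' -> no
  Pos 2: window 'aa' -> no
  Pos 3: window 'aa' -> no
  Pos 4: window 'ac' -> no
  Pos 5: window 'ca' -> no
  Pos 6: window 'ab' -> no
  Pos 7: window 'b' -> no
Total matches: 0

0


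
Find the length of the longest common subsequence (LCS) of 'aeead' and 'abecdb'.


DP table for LCS of 'aeead' and 'abecdb':
       a  b  e  c  d  b
    0  0  0  0  0  0  0
  a 0  1  1  1  1  1  1
  e 0  1  1  2  2  2  2
  e 0  1  1  2  2  2  2
  a 0  1  1  2  2  2  2
  d 0  1  1  2  2  3  3
LCS: 'aed'
LCS length = 3

3


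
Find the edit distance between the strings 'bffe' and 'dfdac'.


Building DP table for s1='bffe' (len 4) and s2='dfdac' (len 5):
       d  f  d  a  c
    0  1  2  3  4  5
  b 1  1  2  3  4  5
  f 2  2  1  2  3  4
  f 3  3  2  2  3  4
  e 4  4  3  3  3  4
Edit distance = dp[4][5] = 4

4


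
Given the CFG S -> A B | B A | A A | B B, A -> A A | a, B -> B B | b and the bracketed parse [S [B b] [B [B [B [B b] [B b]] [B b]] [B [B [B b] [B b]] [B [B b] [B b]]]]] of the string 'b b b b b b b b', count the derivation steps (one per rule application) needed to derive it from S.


Every bracketed nonterminal node [X ...] in the tree is produced by exactly one rule application.
Reading the tree off as a leftmost derivation:
  Step 1: S  =>  B B   (applied S -> B B)
  Step 2: B B  =>  b B   (applied B -> b)
  Step 3: b B  =>  b B B   (applied B -> B B)
  Step 4: b B B  =>  b B B B   (applied B -> B B)
  Step 5: b B B B  =>  b B B B B   (applied B -> B B)
  Step 6: b B B B B  =>  b b B B B   (applied B -> b)
  Step 7: b b B B B  =>  b b b B B   (applied B -> b)
  Step 8: b b b B B  =>  b b b b B   (applied B -> b)
  Step 9: b b b b B  =>  b b b b B B   (applied B -> B B)
  Step 10: b b b b B B  =>  b b b b B B B   (applied B -> B B)
  Step 11: b b b b B B B  =>  b b b b b B B   (applied B -> b)
  Step 12: b b b b b B B  =>  b b b b b b B   (applied B -> b)
  Step 13: b b b b b b B  =>  b b b b b b B B   (applied B -> B B)
  Step 14: b b b b b b B B  =>  b b b b b b b B   (applied B -> b)
  Step 15: b b b b b b b B  =>  b b b b b b b b   (applied B -> b)
Final yield: b b b b b b b b
Total rewrite steps: 15

15


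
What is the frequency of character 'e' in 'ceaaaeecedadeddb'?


Scanning 'ceaaaeecedadeddb' for 'e':
  Position 1: 'e' -> MATCH (count: 1)
  Position 5: 'e' -> MATCH (count: 2)
  Position 6: 'e' -> MATCH (count: 3)
  Position 8: 'e' -> MATCH (count: 4)
  Position 12: 'e' -> MATCH (count: 5)
Total occurrences of 'e': 5

5


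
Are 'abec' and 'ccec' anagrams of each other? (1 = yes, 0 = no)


Sort characters of 'abec': 'abce'
Sort characters of 'ccec': 'ccce'
Sorted forms differ -> they are NOT anagrams
Result: 0

0


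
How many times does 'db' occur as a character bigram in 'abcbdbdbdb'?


Scanning 'abcbdbdbdb' for bigram 'db':
  Position 0: 'ab' -> no
  Position 1: 'bc' -> no
  Position 2: 'cb' -> no
  Position 3: 'bd' -> no
  Position 4: 'db' -> MATCH
  Position 5: 'bd' -> no
  Position 6: 'db' -> MATCH
  Position 7: 'bd' -> no
  Position 8: 'db' -> MATCH
Total matches: 3

3


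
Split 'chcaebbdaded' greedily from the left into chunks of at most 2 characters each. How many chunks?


'chcaebbdaded' has 12 characters.
Chunking with max size 2:
  Chunk 1: 'ch' (positions 0-1)
  Chunk 2: 'ca' (positions 2-3)
  Chunk 3: 'eb' (positions 4-5)
  Chunk 4: 'bd' (positions 6-7)
  Chunk 5: 'ad' (positions 8-9)
  Chunk 6: 'ed' (positions 10-11)
Total chunks: ceil(12 / 2) = 6

6


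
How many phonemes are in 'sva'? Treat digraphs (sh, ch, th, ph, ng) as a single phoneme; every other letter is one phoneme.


Parsing 'sva' greedily, digraphs first:
  's' -> consonant phoneme (phonemes so far: 1)
  'v' -> consonant phoneme (phonemes so far: 2)
  'a' -> vowel phoneme (phonemes so far: 3)
Total phonemes: 3

3


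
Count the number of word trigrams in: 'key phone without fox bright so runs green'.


Word trigrams from [8] words:
  Trigram 1: (key phone without)
  Trigram 2: (phone without fox)
  Trigram 3: (without fox bright)
  Trigram 4: (fox bright so)
  Trigram 5: (bright so runs)
  Trigram 6: (so runs green)
Total word trigrams: 8 - 2 = 6

6


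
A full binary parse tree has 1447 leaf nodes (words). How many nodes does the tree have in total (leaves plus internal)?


Leaf nodes (terminals): 1447
Internal nodes = n - 1 = 1447 - 1 = 1446
Total = leaves + internal = 1447 + 1446 = 2893

2893


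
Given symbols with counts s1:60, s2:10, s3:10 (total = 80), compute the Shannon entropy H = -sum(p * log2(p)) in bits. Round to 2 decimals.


Computing entropy H = -sum(p_i * log2(p_i)):
  s1: p = 60/80 = 0.7500, -p*log2(p) = 0.3113
  s2: p = 10/80 = 0.1250, -p*log2(p) = 0.3750
  s3: p = 10/80 = 0.1250, -p*log2(p) = 0.3750
H = sum of terms = 1.0613
Rounded to 2 decimals: 1.06

1.06


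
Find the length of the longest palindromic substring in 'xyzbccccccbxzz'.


Scanning 'xyzbccccccbxzz' for palindromic substrings.
Substring at positions 3-10: 'bccccccb'.
Check: reverse('bccccccb') = 'bccccccb' -> palindrome confirmed.
Neighbouring characters ('z' / 'x') break symmetry, so it cannot extend further.
No longer palindromic substring exists; longest length = 8

8


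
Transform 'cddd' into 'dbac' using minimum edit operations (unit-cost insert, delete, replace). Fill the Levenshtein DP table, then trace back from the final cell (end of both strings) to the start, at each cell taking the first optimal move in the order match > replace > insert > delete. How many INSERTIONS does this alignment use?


Edit distance = 4. Backtracking from cell (4, 4) with preference match > replace > insert > delete,
then listing the resulting alignment 'cddd' -> 'dbac' left to right:
  Step 1: replace c->d
  Step 2: replace d->b
  Step 3: replace d->a
  Step 4: replace d->c
Total insertions: 0

0


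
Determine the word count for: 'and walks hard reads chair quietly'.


Counting words by splitting on spaces:
  Word 1: 'and'
  Word 2: 'walks'
  Word 3: 'hard'
  Word 4: 'reads'
  Word 5: 'chair'
  Word 6: 'quietly'
Total words: 6

6


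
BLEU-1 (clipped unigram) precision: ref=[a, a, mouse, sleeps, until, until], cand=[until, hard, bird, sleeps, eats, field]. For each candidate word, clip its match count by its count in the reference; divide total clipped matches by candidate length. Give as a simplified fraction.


Reference word counts: {'a': 2, 'mouse': 1, 'sleeps': 1, 'until': 2}
Checking each candidate word (with clipping):
  'until' -> in reference (ref count 2, used 1/2) -> match (matches: 1)
  'hard' -> not in reference -> no match (matches: 1)
  'bird' -> not in reference -> no match (matches: 1)
  'sleeps' -> in reference (ref count 1, used 1/1) -> match (matches: 2)
  'eats' -> not in reference -> no match (matches: 2)
  'field' -> not in reference -> no match (matches: 2)
Clipped matches: 2, Candidate length: 6
Precision = 2/6 = 1/3

1/3


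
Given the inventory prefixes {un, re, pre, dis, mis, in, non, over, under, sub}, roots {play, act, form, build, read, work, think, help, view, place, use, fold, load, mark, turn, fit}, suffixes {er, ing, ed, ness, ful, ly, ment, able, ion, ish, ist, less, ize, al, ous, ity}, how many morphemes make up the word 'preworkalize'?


Segmenting 'preworkalize' against the inventory:
  'pre' -> prefix (morpheme 1)
  'work' -> root (morpheme 2)
  'al' -> suffix (morpheme 3)
  'ize' -> suffix (morpheme 4)
Total morphemes: 4

4


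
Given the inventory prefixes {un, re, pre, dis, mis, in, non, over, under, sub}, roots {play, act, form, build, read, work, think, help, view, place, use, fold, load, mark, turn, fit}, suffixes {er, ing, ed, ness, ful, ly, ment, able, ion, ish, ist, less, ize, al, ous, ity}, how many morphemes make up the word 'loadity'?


Segmenting 'loadity' against the inventory:
  'load' -> root (morpheme 1)
  'ity' -> suffix (morpheme 2)
Total morphemes: 2

2


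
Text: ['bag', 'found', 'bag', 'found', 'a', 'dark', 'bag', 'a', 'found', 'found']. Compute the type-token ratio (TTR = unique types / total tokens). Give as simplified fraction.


Tokens: 10
Unique types: ('a', 'bag', 'dark', 'found') = 4
TTR = 4/10
Simplify: divide both by 2 -> 2/5
TTR = 2/5

2/5


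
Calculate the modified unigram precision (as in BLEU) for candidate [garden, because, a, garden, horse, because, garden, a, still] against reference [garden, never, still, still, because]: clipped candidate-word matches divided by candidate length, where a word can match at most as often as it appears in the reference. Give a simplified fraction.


Reference word counts: {'because': 1, 'garden': 1, 'never': 1, 'still': 2}
Checking each candidate word (with clipping):
  'garden' -> in reference (ref count 1, used 1/1) -> match (matches: 1)
  'because' -> in reference (ref count 1, used 1/1) -> match (matches: 2)
  'a' -> not in reference -> no match (matches: 2)
  'garden' -> ref count 1 already used up (1/1) -> clipped, no match (matches: 2)
  'horse' -> not in reference -> no match (matches: 2)
  'because' -> ref count 1 already used up (1/1) -> clipped, no match (matches: 2)
  'garden' -> ref count 1 already used up (1/1) -> clipped, no match (matches: 2)
  'a' -> not in reference -> no match (matches: 2)
  'still' -> in reference (ref count 2, used 1/2) -> match (matches: 3)
Clipped matches: 3, Candidate length: 9
Precision = 3/9 = 1/3

1/3


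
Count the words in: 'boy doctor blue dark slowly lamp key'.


Counting words by splitting on spaces:
  Word 1: 'boy'
  Word 2: 'doctor'
  Word 3: 'blue'
  Word 4: 'dark'
  Word 5: 'slowly'
  Word 6: 'lamp'
  Word 7: 'key'
Total words: 7

7


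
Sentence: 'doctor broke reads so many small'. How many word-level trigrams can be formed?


Word trigrams from [6] words:
  Trigram 1: (doctor broke reads)
  Trigram 2: (broke reads so)
  Trigram 3: (reads so many)
  Trigram 4: (so many small)
Total word trigrams: 6 - 2 = 4

4


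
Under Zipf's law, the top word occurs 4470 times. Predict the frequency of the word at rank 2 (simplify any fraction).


Zipf's law: freq(rank) = f1 / rank
f1 = 4470, rank = 2
freq = 4470 / 2
= 2235

2235


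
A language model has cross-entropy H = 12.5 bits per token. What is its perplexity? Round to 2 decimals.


Perplexity formula: PP = 2^H
H = 12.5
PP = 2^12.5
Decompose: 2^12.5 = 2^12 * 2^0.5 = 2^12 * sqrt(2)
2^12 = 4096, sqrt(2) ~ 1.4142136
PP ~ 4096 * 1.4142136 = 5792.6189056
Rounded to 2 decimals: 5792.62

5792.62


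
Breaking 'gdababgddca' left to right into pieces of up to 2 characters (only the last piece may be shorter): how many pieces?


'gdababgddca' has 11 characters.
Chunking with max size 2:
  Chunk 1: 'gd' (positions 0-1)
  Chunk 2: 'ab' (positions 2-3)
  Chunk 3: 'ab' (positions 4-5)
  Chunk 4: 'gd' (positions 6-7)
  Chunk 5: 'dc' (positions 8-9)
  Chunk 6: 'a' (positions 10-10)
Total chunks: ceil(11 / 2) = 6

6


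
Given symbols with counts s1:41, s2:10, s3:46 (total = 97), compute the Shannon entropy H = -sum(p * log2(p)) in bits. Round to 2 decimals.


Computing entropy H = -sum(p_i * log2(p_i)):
  s1: p = 41/97 = 0.4227, -p*log2(p) = 0.5251
  s2: p = 10/97 = 0.1031, -p*log2(p) = 0.3379
  s3: p = 46/97 = 0.4742, -p*log2(p) = 0.5104
H = sum of terms = 1.3734
Rounded to 2 decimals: 1.37

1.37


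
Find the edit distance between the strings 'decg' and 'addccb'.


Building DP table for s1='decg' (len 4) and s2='addccb' (len 6):
       a  d  d  c  c  b
    0  1  2  3  4  5  6
  d 1  1  1  2  3  4  5
  e 2  2  2  2  3  4  5
  c 3  3  3  3  2  3  4
  g 4  4  4  4  3  3  4
Edit distance = dp[4][6] = 4

4


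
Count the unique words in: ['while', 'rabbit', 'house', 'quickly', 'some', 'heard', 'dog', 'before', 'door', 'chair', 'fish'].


Listing all tokens and tracking unique types:
  Token 1: 'while' -> NEW (unique so far: 1)
  Token 2: 'rabbit' -> NEW (unique so far: 2)
  Token 3: 'house' -> NEW (unique so far: 3)
  Token 4: 'quickly' -> NEW (unique so far: 4)
  Token 5: 'some' -> NEW (unique so far: 5)
  Token 6: 'heard' -> NEW (unique so far: 6)
  Token 7: 'dog' -> NEW (unique so far: 7)
  Token 8: 'before' -> NEW (unique so far: 8)
  Token 9: 'door' -> NEW (unique so far: 9)
  Token 10: 'chair' -> NEW (unique so far: 10)
  Token 11: 'fish' -> NEW (unique so far: 11)
Unique types: ('before', 'chair', 'dog', 'door', 'fish', 'heard', 'house', 'quickly', 'rabbit', 'some', 'while')
Vocabulary size: 11

11


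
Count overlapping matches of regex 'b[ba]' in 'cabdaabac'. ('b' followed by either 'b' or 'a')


Pattern: b[ba] means 'b' followed by either 'b' or 'a'.
Scanning 'cabdaabac' position-by-position:
  Pos 0: window 'ca' -> no
  Pos 1: window 'ab' -> no
  Pos 2: window 'bd' -> no
  Pos 3: window 'da' -> no
  Pos 4: window 'aa' -> no
  Pos 5: window 'ab' -> no
  Pos 6: window 'ba' -> MATCH
  Pos 7: window 'ac' -> no
  Pos 8: window 'c' -> no
Total matches: 1

1


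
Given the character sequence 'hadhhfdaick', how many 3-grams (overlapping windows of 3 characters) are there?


String 'hadhhfdaick' has length L = 11.
Number of overlapping n-grams = L - n + 1
Substituting: 11 - 3 + 1 = 9

9


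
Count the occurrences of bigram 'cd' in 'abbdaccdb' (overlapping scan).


Scanning 'abbdaccdb' for bigram 'cd':
  Position 0: 'ab' -> no
  Position 1: 'bb' -> no
  Position 2: 'bd' -> no
  Position 3: 'da' -> no
  Position 4: 'ac' -> no
  Position 5: 'cc' -> no
  Position 6: 'cd' -> MATCH
  Position 7: 'db' -> no
Total matches: 1

1


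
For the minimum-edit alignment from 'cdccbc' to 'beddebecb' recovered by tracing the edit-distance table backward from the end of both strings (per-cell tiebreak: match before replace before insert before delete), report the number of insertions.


Edit distance = 6. Backtracking from cell (6, 9) with preference match > replace > insert > delete,
then listing the resulting alignment 'cdccbc' -> 'beddebecb' left to right:
  Step 1: insert 'b' [insertion #1]
  Step 2: replace c->e
  Step 3: keep 'd'
  Step 4: replace c->d
  Step 5: replace c->e
  Step 6: keep 'b'
  Step 7: insert 'e' [insertion #2]
  Step 8: keep 'c'
  Step 9: insert 'b' [insertion #3]
Total insertions: 3

3


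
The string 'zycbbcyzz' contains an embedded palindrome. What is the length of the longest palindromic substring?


Scanning 'zycbbcyzz' for palindromic substrings.
Substring at positions 0-7: 'zycbbcyz'.
Check: reverse('zycbbcyz') = 'zycbbcyz' -> palindrome confirmed.
Neighbouring characters ('-' / 'z') break symmetry, so it cannot extend further.
No longer palindromic substring exists; longest length = 8

8


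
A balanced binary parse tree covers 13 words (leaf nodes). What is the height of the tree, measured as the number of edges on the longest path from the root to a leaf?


In a balanced binary tree with n leaves the deepest leaf is ceil(log2(n)) edges below the root.
log2(13) = 3.7004
ceil(3.7004) = 4
height (edges) = 4

4


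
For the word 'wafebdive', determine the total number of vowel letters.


Scanning each character of 'wafebdive':
  Position 1: 'w' -> consonant (running count: 0)
  Position 2: 'a' -> vowel (running count: 1)
  Position 3: 'f' -> consonant (running count: 1)
  Position 4: 'e' -> vowel (running count: 2)
  Position 5: 'b' -> consonant (running count: 2)
  Position 6: 'd' -> consonant (running count: 2)
  Position 7: 'i' -> vowel (running count: 3)
  Position 8: 'v' -> consonant (running count: 3)
  Position 9: 'e' -> vowel (running count: 4)
Total vowels: 4

4


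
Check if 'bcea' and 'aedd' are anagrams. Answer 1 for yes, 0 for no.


Sort characters of 'bcea': 'abce'
Sort characters of 'aedd': 'adde'
Sorted forms differ -> they are NOT anagrams
Result: 0

0


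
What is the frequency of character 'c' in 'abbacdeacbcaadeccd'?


Scanning 'abbacdeacbcaadeccd' for 'c':
  Position 4: 'c' -> MATCH (count: 1)
  Position 8: 'c' -> MATCH (count: 2)
  Position 10: 'c' -> MATCH (count: 3)
  Position 15: 'c' -> MATCH (count: 4)
  Position 16: 'c' -> MATCH (count: 5)
Total occurrences of 'c': 5

5


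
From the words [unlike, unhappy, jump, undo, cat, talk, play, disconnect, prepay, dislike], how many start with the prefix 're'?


Checking each word for prefix 're':
  'unlike' -> no (count: 0)
  'unhappy' -> no (count: 0)
  'jump' -> no (count: 0)
  'undo' -> no (count: 0)
  'cat' -> no (count: 0)
  'talk' -> no (count: 0)
  'play' -> no (count: 0)
  'disconnect' -> no (count: 0)
  'prepay' -> no (count: 0)
  'dislike' -> no (count: 0)
Total with prefix 're': 0

0


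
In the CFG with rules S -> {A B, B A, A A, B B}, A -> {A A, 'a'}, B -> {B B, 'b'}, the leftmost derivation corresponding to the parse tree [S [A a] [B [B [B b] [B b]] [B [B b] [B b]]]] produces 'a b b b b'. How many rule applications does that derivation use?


Every bracketed nonterminal node [X ...] in the tree is produced by exactly one rule application.
Reading the tree off as a leftmost derivation:
  Step 1: S  =>  A B   (applied S -> A B)
  Step 2: A B  =>  a B   (applied A -> a)
  Step 3: a B  =>  a B B   (applied B -> B B)
  Step 4: a B B  =>  a B B B   (applied B -> B B)
  Step 5: a B B B  =>  a b B B   (applied B -> b)
  Step 6: a b B B  =>  a b b B   (applied B -> b)
  Step 7: a b b B  =>  a b b B B   (applied B -> B B)
  Step 8: a b b B B  =>  a b b b B   (applied B -> b)
  Step 9: a b b b B  =>  a b b b b   (applied B -> b)
Final yield: a b b b b
Total rewrite steps: 9

9


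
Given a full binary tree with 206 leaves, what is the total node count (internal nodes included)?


Leaf nodes (terminals): 206
Internal nodes = n - 1 = 206 - 1 = 205
Total = leaves + internal = 206 + 205 = 411

411


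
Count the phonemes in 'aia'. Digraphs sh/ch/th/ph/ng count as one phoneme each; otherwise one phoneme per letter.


Parsing 'aia' greedily, digraphs first:
  'a' -> vowel phoneme (phonemes so far: 1)
  'i' -> vowel phoneme (phonemes so far: 2)
  'a' -> vowel phoneme (phonemes so far: 3)
Total phonemes: 3

3


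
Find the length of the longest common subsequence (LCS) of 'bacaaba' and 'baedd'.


DP table for LCS of 'bacaaba' and 'baedd':
       b  a  e  d  d
    0  0  0  0  0  0
  b 0  1  1  1  1  1
  a 0  1  2  2  2  2
  c 0  1  2  2  2  2
  a 0  1  2  2  2  2
  a 0  1  2  2  2  2
  b 0  1  2  2  2  2
  a 0  1  2  2  2  2
LCS: 'ba'
LCS length = 2

2


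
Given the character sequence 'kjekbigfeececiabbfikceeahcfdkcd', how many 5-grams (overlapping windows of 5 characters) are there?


String 'kjekbigfeececiabbfikceeahcfdkcd' has length L = 31.
Number of overlapping n-grams = L - n + 1
Substituting: 31 - 5 + 1 = 27

27


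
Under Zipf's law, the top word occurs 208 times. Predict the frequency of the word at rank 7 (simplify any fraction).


Zipf's law: freq(rank) = f1 / rank
f1 = 208, rank = 7
freq = 208 / 7
GCD(208, 7) = 1
Simplified: 208/7

208/7


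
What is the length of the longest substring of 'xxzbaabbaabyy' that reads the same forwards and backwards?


Scanning 'xxzbaabbaabyy' for palindromic substrings.
Substring at positions 3-10: 'baabbaab'.
Check: reverse('baabbaab') = 'baabbaab' -> palindrome confirmed.
Neighbouring characters ('z' / 'y') break symmetry, so it cannot extend further.
No longer palindromic substring exists; longest length = 8

8


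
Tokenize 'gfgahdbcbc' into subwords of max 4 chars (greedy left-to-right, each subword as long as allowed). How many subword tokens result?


'gfgahdbcbc' has 10 characters.
Chunking with max size 4:
  Chunk 1: 'gfga' (positions 0-3)
  Chunk 2: 'hdbc' (positions 4-7)
  Chunk 3: 'bc' (positions 8-9)
Total chunks: ceil(10 / 4) = 3

3


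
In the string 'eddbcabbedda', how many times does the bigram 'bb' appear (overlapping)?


Scanning 'eddbcabbedda' for bigram 'bb':
  Position 0: 'ed' -> no
  Position 1: 'dd' -> no
  Position 2: 'db' -> no
  Position 3: 'bc' -> no
  Position 4: 'ca' -> no
  Position 5: 'ab' -> no
  Position 6: 'bb' -> MATCH
  Position 7: 'be' -> no
  Position 8: 'ed' -> no
  Position 9: 'dd' -> no
  Position 10: 'da' -> no
Total matches: 1

1


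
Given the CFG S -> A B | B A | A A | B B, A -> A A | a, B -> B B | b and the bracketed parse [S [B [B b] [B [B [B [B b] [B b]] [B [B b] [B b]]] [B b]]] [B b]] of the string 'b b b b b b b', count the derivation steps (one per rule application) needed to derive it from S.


Every bracketed nonterminal node [X ...] in the tree is produced by exactly one rule application.
Reading the tree off as a leftmost derivation:
  Step 1: S  =>  B B   (applied S -> B B)
  Step 2: B B  =>  B B B   (applied B -> B B)
  Step 3: B B B  =>  b B B   (applied B -> b)
  Step 4: b B B  =>  b B B B   (applied B -> B B)
  Step 5: b B B B  =>  b B B B B   (applied B -> B B)
  Step 6: b B B B B  =>  b B B B B B   (applied B -> B B)
  Step 7: b B B B B B  =>  b b B B B B   (applied B -> b)
  Step 8: b b B B B B  =>  b b b B B B   (applied B -> b)
  Step 9: b b b B B B  =>  b b b B B B B   (applied B -> B B)
  Step 10: b b b B B B B  =>  b b b b B B B   (applied B -> b)
  Step 11: b b b b B B B  =>  b b b b b B B   (applied B -> b)
  Step 12: b b b b b B B  =>  b b b b b b B   (applied B -> b)
  Step 13: b b b b b b B  =>  b b b b b b b   (applied B -> b)
Final yield: b b b b b b b
Total rewrite steps: 13

13


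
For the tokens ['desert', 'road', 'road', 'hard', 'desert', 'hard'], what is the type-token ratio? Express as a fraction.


Tokens: 6
Unique types: ('desert', 'hard', 'road') = 3
TTR = 3/6
Simplify: divide both by 3 -> 1/2
TTR = 1/2

1/2


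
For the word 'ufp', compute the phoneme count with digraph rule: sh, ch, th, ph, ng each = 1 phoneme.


Parsing 'ufp' greedily, digraphs first:
  'u' -> vowel phoneme (phonemes so far: 1)
  'f' -> consonant phoneme (phonemes so far: 2)
  'p' -> consonant phoneme (phonemes so far: 3)
Total phonemes: 3

3


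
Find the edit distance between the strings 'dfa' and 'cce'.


Building DP table for s1='dfa' (len 3) and s2='cce' (len 3):
       c  c  e
    0  1  2  3
  d 1  1  2  3
  f 2  2  2  3
  a 3  3  3  3
Edit distance = dp[3][3] = 3

3


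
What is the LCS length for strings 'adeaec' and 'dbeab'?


DP table for LCS of 'adeaec' and 'dbeab':
       d  b  e  a  b
    0  0  0  0  0  0
  a 0  0  0  0  1  1
  d 0  1  1  1  1  1
  e 0  1  1  2  2  2
  a 0  1  1  2  3  3
  e 0  1  1  2  3  3
  c 0  1  1  2  3  3
LCS: 'dea'
LCS length = 3

3


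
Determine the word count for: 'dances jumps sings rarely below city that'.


Counting words by splitting on spaces:
  Word 1: 'dances'
  Word 2: 'jumps'
  Word 3: 'sings'
  Word 4: 'rarely'
  Word 5: 'below'
  Word 6: 'city'
  Word 7: 'that'
Total words: 7

7


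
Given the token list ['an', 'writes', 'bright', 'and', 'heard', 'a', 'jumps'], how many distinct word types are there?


Listing all tokens and tracking unique types:
  Token 1: 'an' -> NEW (unique so far: 1)
  Token 2: 'writes' -> NEW (unique so far: 2)
  Token 3: 'bright' -> NEW (unique so far: 3)
  Token 4: 'and' -> NEW (unique so far: 4)
  Token 5: 'heard' -> NEW (unique so far: 5)
  Token 6: 'a' -> NEW (unique so far: 6)
  Token 7: 'jumps' -> NEW (unique so far: 7)
Unique types: ('a', 'an', 'and', 'bright', 'heard', 'jumps', 'writes')
Vocabulary size: 7

7


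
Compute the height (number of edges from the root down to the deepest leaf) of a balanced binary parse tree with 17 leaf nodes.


In a balanced binary tree with n leaves the deepest leaf is ceil(log2(n)) edges below the root.
log2(17) = 4.0875
ceil(4.0875) = 5
height (edges) = 5

5


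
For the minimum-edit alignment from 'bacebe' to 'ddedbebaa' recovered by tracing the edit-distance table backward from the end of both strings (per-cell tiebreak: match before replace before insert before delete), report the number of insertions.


Edit distance = 7. Backtracking from cell (6, 9) with preference match > replace > insert > delete,
then listing the resulting alignment 'bacebe' -> 'ddedbebaa' left to right:
  Step 1: insert 'd' [insertion #1]
  Step 2: insert 'd' [insertion #2]
  Step 3: replace b->e
  Step 4: replace a->d
  Step 5: replace c->b
  Step 6: keep 'e'
  Step 7: keep 'b'
  Step 8: insert 'a' [insertion #3]
  Step 9: replace e->a
Total insertions: 3

3


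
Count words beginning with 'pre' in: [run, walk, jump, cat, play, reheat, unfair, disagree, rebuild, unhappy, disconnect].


Checking each word for prefix 'pre':
  'run' -> no (count: 0)
  'walk' -> no (count: 0)
  'jump' -> no (count: 0)
  'cat' -> no (count: 0)
  'play' -> no (count: 0)
  'reheat' -> no (count: 0)
  'unfair' -> no (count: 0)
  'disagree' -> no (count: 0)
  'rebuild' -> no (count: 0)
  'unhappy' -> no (count: 0)
  'disconnect' -> no (count: 0)
Total with prefix 'pre': 0

0


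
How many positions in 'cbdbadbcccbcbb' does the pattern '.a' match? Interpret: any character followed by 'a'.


Pattern: .a means any character followed by 'a'.
Scanning 'cbdbadbcccbcbb' position-by-position:
  Pos 0: window 'cb' -> no
  Pos 1: window 'bd' -> no
  Pos 2: window 'db' -> no
  Pos 3: window 'ba' -> MATCH
  Pos 4: window 'ad' -> no
  Pos 5: window 'db' -> no
  Pos 6: window 'bc' -> no
  Pos 7: window 'cc' -> no
  Pos 8: window 'cc' -> no
  Pos 9: window 'cb' -> no
  Pos 10: window 'bc' -> no
  Pos 11: window 'cb' -> no
  Pos 12: window 'bb' -> no
  Pos 13: window 'b' -> no
Total matches: 1

1


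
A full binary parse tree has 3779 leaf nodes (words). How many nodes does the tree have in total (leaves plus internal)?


Leaf nodes (terminals): 3779
Internal nodes = n - 1 = 3779 - 1 = 3778
Total = leaves + internal = 3779 + 3778 = 7557

7557


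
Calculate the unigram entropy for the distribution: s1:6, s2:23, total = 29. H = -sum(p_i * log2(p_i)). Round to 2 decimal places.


Computing entropy H = -sum(p_i * log2(p_i)):
  s1: p = 6/29 = 0.2069, -p*log2(p) = 0.4703
  s2: p = 23/29 = 0.7931, -p*log2(p) = 0.2652
H = sum of terms = 0.7355
Rounded to 2 decimals: 0.74

0.74


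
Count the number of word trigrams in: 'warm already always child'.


Word trigrams from [4] words:
  Trigram 1: (warm already always)
  Trigram 2: (already always child)
Total word trigrams: 4 - 2 = 2

2


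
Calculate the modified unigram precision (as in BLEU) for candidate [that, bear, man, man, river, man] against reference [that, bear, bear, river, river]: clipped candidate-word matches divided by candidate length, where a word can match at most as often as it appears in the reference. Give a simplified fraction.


Reference word counts: {'bear': 2, 'river': 2, 'that': 1}
Checking each candidate word (with clipping):
  'that' -> in reference (ref count 1, used 1/1) -> match (matches: 1)
  'bear' -> in reference (ref count 2, used 1/2) -> match (matches: 2)
  'man' -> not in reference -> no match (matches: 2)
  'man' -> not in reference -> no match (matches: 2)
  'river' -> in reference (ref count 2, used 1/2) -> match (matches: 3)
  'man' -> not in reference -> no match (matches: 3)
Clipped matches: 3, Candidate length: 6
Precision = 3/6 = 1/2

1/2


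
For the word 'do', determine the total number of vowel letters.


Scanning each character of 'do':
  Position 1: 'd' -> consonant (running count: 0)
  Position 2: 'o' -> vowel (running count: 1)
Total vowels: 1

1


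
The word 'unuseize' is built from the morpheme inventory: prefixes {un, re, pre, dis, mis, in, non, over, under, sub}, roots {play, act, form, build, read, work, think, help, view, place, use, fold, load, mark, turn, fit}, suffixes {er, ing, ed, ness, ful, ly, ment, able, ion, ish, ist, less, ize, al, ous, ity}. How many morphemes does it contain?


Segmenting 'unuseize' against the inventory:
  'un' -> prefix (morpheme 1)
  'use' -> root (morpheme 2)
  'ize' -> suffix (morpheme 3)
Total morphemes: 3

3


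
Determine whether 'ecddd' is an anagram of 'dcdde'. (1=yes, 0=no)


Sort characters of 'ecddd': 'cddde'
Sort characters of 'dcdde': 'cddde'
Sorted forms match -> they ARE anagrams
Result: 1

1


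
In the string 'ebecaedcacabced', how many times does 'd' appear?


Scanning 'ebecaedcacabced' for 'd':
  Position 6: 'd' -> MATCH (count: 1)
  Position 14: 'd' -> MATCH (count: 2)
Total occurrences of 'd': 2

2


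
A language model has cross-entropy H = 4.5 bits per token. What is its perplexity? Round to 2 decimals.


Perplexity formula: PP = 2^H
H = 4.5
PP = 2^4.5
Decompose: 2^4.5 = 2^4 * 2^0.5 = 2^4 * sqrt(2)
2^4 = 16, sqrt(2) ~ 1.4142136
PP ~ 16 * 1.4142136 = 22.6274176
Rounded to 2 decimals: 22.63

22.63


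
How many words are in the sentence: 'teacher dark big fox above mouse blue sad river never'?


Counting words by splitting on spaces:
  Word 1: 'teacher'
  Word 2: 'dark'
  Word 3: 'big'
  Word 4: 'fox'
  Word 5: 'above'
  Word 6: 'mouse'
  Word 7: 'blue'
  Word 8: 'sad'
  Word 9: 'river'
  Word 10: 'never'
Total words: 10

10


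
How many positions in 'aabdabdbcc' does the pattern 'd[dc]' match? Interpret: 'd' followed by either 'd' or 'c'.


Pattern: d[dc] means 'd' followed by either 'd' or 'c'.
Scanning 'aabdabdbcc' position-by-position:
  Pos 0: window 'aa' -> no
  Pos 1: window 'ab' -> no
  Pos 2: window 'bd' -> no
  Pos 3: window 'da' -> no
  Pos 4: window 'ab' -> no
  Pos 5: window 'bd' -> no
  Pos 6: window 'db' -> no
  Pos 7: window 'bc' -> no
  Pos 8: window 'cc' -> no
  Pos 9: window 'c' -> no
Total matches: 0

0


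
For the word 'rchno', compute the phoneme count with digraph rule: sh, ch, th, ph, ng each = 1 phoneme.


Parsing 'rchno' greedily, digraphs first:
  'r' -> consonant phoneme (phonemes so far: 1)
  'ch' -> digraph (1 consonant phoneme) (phonemes so far: 2)
  'n' -> consonant phoneme (phonemes so far: 3)
  'o' -> vowel phoneme (phonemes so far: 4)
Total phonemes: 4

4


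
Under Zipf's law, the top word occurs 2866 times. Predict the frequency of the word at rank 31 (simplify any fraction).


Zipf's law: freq(rank) = f1 / rank
f1 = 2866, rank = 31
freq = 2866 / 31
GCD(2866, 31) = 1
Simplified: 2866/31

2866/31


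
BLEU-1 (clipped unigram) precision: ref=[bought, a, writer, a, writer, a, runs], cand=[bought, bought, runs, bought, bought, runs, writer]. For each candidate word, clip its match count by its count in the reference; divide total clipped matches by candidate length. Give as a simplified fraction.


Reference word counts: {'a': 3, 'bought': 1, 'runs': 1, 'writer': 2}
Checking each candidate word (with clipping):
  'bought' -> in reference (ref count 1, used 1/1) -> match (matches: 1)
  'bought' -> ref count 1 already used up (1/1) -> clipped, no match (matches: 1)
  'runs' -> in reference (ref count 1, used 1/1) -> match (matches: 2)
  'bought' -> ref count 1 already used up (1/1) -> clipped, no match (matches: 2)
  'bought' -> ref count 1 already used up (1/1) -> clipped, no match (matches: 2)
  'runs' -> ref count 1 already used up (1/1) -> clipped, no match (matches: 2)
  'writer' -> in reference (ref count 2, used 1/2) -> match (matches: 3)
Clipped matches: 3, Candidate length: 7
Precision = 3/7

3/7
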